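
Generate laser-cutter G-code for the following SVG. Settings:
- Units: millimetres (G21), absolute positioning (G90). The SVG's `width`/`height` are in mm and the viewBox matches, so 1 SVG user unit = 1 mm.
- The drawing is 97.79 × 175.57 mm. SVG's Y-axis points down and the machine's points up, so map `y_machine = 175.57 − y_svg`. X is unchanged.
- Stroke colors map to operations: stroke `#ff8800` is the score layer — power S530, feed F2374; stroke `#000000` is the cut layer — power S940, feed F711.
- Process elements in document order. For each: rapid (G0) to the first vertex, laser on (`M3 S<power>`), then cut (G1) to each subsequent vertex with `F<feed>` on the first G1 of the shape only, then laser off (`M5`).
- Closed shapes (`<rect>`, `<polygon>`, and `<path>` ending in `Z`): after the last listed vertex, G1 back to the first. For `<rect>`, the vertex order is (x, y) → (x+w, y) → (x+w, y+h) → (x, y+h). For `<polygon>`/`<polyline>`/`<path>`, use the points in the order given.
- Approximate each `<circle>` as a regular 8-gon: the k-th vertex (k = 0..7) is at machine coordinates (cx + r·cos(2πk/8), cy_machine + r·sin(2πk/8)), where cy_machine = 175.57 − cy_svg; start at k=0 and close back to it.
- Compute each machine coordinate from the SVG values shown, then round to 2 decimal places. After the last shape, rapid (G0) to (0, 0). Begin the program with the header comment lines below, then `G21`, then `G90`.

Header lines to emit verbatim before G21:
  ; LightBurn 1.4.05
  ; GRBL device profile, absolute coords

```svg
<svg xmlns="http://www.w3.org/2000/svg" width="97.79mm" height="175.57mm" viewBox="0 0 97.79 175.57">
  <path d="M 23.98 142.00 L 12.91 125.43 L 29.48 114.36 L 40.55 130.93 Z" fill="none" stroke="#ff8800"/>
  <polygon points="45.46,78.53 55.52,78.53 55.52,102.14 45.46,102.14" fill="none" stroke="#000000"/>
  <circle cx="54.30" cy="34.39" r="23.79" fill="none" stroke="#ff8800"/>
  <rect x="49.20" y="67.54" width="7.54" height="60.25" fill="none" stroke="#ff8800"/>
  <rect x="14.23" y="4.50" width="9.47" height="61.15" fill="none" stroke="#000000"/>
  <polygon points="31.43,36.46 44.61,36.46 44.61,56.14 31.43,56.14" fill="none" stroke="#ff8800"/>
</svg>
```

; LightBurn 1.4.05
; GRBL device profile, absolute coords
G21
G90
G0 X23.98 Y33.57
M3 S530
G1 X12.91 Y50.14 F2374
G1 X29.48 Y61.21
G1 X40.55 Y44.64
G1 X23.98 Y33.57
M5
G0 X45.46 Y97.04
M3 S940
G1 X55.52 Y97.04 F711
G1 X55.52 Y73.43
G1 X45.46 Y73.43
G1 X45.46 Y97.04
M5
G0 X78.09 Y141.18
M3 S530
G1 X71.12 Y158.00 F2374
G1 X54.30 Y164.97
G1 X37.48 Y158.00
G1 X30.51 Y141.18
G1 X37.48 Y124.36
G1 X54.30 Y117.39
G1 X71.12 Y124.36
G1 X78.09 Y141.18
M5
G0 X49.20 Y108.03
M3 S530
G1 X56.74 Y108.03 F2374
G1 X56.74 Y47.78
G1 X49.20 Y47.78
G1 X49.20 Y108.03
M5
G0 X14.23 Y171.07
M3 S940
G1 X23.70 Y171.07 F711
G1 X23.70 Y109.92
G1 X14.23 Y109.92
G1 X14.23 Y171.07
M5
G0 X31.43 Y139.11
M3 S530
G1 X44.61 Y139.11 F2374
G1 X44.61 Y119.43
G1 X31.43 Y119.43
G1 X31.43 Y139.11
M5
G0 X0.00 Y0.00

Since the viewBox matches the mm dimensions, user units are millimetres directly. The only transform is the Y-flip y_m = 175.57 − y_svg.

Shape 1 is a regular polygon drawn with `<path>`. Its stroke #ff8800 means score at S530, F2374. After flipping Y the toolpath is (23.98,33.57) → (12.91,50.14) → (29.48,61.21) → (40.55,44.64) → (23.98,33.57), returning to the start.

Shape 2 is a rectangle drawn with `<polygon>`. Its stroke #000000 means cut at S940, F711. After flipping Y the toolpath is (45.46,97.04) → (55.52,97.04) → (55.52,73.43) → (45.46,73.43) → (45.46,97.04), returning to the start.

Shape 3 is a circle drawn with `<circle>`. Its stroke #ff8800 means score at S530, F2374. After flipping Y the toolpath is (78.09,141.18) → (71.12,158.00) → (54.30,164.97) → (37.48,158.00) → (30.51,141.18) → (37.48,124.36) → (54.30,117.39) → (71.12,124.36) → (78.09,141.18), returning to the start.

Shape 4 is a rectangle drawn with `<rect>`. Its stroke #ff8800 means score at S530, F2374. After flipping Y the toolpath is (49.20,108.03) → (56.74,108.03) → (56.74,47.78) → (49.20,47.78) → (49.20,108.03), returning to the start.

Shape 5 is a rectangle drawn with `<rect>`. Its stroke #000000 means cut at S940, F711. After flipping Y the toolpath is (14.23,171.07) → (23.70,171.07) → (23.70,109.92) → (14.23,109.92) → (14.23,171.07), returning to the start.

Shape 6 is a rectangle drawn with `<polygon>`. Its stroke #ff8800 means score at S530, F2374. After flipping Y the toolpath is (31.43,139.11) → (44.61,139.11) → (44.61,119.43) → (31.43,119.43) → (31.43,139.11), returning to the start.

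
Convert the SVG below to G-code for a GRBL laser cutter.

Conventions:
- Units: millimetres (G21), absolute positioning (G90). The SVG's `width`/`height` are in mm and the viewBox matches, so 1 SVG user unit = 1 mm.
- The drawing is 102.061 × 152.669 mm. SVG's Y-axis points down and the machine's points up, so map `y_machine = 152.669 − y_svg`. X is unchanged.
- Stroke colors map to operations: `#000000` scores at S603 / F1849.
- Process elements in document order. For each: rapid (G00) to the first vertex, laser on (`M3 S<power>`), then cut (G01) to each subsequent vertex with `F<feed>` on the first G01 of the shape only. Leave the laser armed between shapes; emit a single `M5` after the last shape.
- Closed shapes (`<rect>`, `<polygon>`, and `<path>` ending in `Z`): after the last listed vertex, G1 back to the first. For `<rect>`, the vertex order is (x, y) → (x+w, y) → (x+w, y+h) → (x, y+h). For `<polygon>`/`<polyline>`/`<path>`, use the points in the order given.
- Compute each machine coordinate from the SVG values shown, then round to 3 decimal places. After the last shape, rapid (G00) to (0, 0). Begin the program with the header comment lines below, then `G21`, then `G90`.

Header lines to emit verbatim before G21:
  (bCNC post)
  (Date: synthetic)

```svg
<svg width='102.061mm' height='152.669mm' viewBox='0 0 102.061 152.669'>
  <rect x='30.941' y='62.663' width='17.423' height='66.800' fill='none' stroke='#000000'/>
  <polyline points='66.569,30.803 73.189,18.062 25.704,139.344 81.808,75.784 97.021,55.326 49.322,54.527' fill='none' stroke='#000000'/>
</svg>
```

1 u = 1 mm; y_m = 152.669 − y.

[1] `<rect>` rectangle, #000000→score S603 F1849: (30.941,90.006) → (48.364,90.006) → (48.364,23.206) → (30.941,23.206) → (30.941,90.006) (closed)

[2] `<polyline>` open polyline, #000000→score S603 F1849: (66.569,121.866) → (73.189,134.607) → (25.704,13.325) → (81.808,76.885) → (97.021,97.343) → (49.322,98.142)

(bCNC post)
(Date: synthetic)
G21
G90
G00 X30.941 Y90.006
M3 S603
G01 X48.364 Y90.006 F1849
G01 X48.364 Y23.206
G01 X30.941 Y23.206
G01 X30.941 Y90.006
G00 X66.569 Y121.866
M3 S603
G01 X73.189 Y134.607 F1849
G01 X25.704 Y13.325
G01 X81.808 Y76.885
G01 X97.021 Y97.343
G01 X49.322 Y98.142
M5
G00 X0.000 Y0.000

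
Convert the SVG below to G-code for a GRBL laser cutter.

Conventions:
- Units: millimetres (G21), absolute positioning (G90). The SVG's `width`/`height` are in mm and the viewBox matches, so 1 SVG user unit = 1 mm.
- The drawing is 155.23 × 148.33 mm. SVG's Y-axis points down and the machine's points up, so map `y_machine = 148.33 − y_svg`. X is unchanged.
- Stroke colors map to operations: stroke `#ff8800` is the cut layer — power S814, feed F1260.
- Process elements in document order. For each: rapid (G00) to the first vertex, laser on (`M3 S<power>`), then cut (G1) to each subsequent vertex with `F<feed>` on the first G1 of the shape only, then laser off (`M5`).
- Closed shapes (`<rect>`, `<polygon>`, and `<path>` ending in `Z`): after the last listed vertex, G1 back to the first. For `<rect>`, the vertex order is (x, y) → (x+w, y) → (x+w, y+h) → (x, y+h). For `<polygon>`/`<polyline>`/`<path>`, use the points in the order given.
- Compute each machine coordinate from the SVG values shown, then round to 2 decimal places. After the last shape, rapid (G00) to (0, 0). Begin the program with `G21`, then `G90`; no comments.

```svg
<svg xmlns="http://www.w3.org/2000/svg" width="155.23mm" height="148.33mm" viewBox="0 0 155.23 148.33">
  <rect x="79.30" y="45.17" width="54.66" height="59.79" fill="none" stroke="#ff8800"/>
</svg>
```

Since the viewBox matches the mm dimensions, user units are millimetres directly. The only transform is the Y-flip y_m = 148.33 − y_svg.

Shape 1 is a rectangle drawn with `<rect>`. Its stroke #ff8800 means cut at S814, F1260. After flipping Y the toolpath is (79.30,103.16) → (133.96,103.16) → (133.96,43.37) → (79.30,43.37) → (79.30,103.16), returning to the start.

G21
G90
G00 X79.30 Y103.16
M3 S814
G1 X133.96 Y103.16 F1260
G1 X133.96 Y43.37
G1 X79.30 Y43.37
G1 X79.30 Y103.16
M5
G00 X0.00 Y0.00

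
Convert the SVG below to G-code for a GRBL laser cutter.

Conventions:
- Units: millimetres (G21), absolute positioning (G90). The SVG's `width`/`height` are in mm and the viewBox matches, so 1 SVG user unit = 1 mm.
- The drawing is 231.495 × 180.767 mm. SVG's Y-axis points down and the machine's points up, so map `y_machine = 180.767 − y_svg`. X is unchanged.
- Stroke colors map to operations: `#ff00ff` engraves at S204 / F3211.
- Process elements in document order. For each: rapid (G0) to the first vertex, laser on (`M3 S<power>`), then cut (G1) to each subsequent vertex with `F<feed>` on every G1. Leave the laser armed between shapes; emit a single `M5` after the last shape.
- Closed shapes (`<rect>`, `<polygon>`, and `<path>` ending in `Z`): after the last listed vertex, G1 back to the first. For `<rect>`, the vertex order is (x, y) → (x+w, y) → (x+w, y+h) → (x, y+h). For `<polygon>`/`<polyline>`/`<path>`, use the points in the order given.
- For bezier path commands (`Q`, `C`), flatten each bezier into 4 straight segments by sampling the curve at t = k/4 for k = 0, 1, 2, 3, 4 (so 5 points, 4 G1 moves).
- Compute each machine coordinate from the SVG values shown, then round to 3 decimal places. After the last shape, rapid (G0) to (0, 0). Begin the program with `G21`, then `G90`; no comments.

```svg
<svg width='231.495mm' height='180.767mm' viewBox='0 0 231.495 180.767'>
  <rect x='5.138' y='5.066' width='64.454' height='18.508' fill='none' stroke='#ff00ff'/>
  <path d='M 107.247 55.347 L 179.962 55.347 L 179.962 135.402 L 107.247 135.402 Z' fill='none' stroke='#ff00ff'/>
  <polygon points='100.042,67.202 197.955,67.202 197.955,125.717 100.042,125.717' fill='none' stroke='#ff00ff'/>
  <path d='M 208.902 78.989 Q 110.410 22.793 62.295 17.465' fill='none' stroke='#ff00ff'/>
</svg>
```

1 u = 1 mm; y_m = 180.767 − y.

[1] `<rect>` rectangle, #ff00ff→engrave S204 F3211: (5.138,175.701) → (69.592,175.701) → (69.592,157.193) → (5.138,157.193) → (5.138,175.701) (closed)

[2] `<path>` rectangle, #ff00ff→engrave S204 F3211: (107.247,125.420) → (179.962,125.420) → (179.962,45.365) → (107.247,45.365) → (107.247,125.420) (closed)

[3] `<polygon>` rectangle, #ff00ff→engrave S204 F3211: (100.042,113.565) → (197.955,113.565) → (197.955,55.050) → (100.042,55.050) → (100.042,113.565) (closed)

[4] `<path>` quadratic bezier, #ff00ff→engrave S204 F3211: (208.902,101.778) → (162.805,126.697) → (123.004,145.257) → (89.501,157.459) → (62.295,163.302)

G21
G90
G0 X5.138 Y175.701
M3 S204
G1 X69.592 Y175.701 F3211
G1 X69.592 Y157.193 F3211
G1 X5.138 Y157.193 F3211
G1 X5.138 Y175.701 F3211
G0 X107.247 Y125.420
M3 S204
G1 X179.962 Y125.420 F3211
G1 X179.962 Y45.365 F3211
G1 X107.247 Y45.365 F3211
G1 X107.247 Y125.420 F3211
G0 X100.042 Y113.565
M3 S204
G1 X197.955 Y113.565 F3211
G1 X197.955 Y55.050 F3211
G1 X100.042 Y55.050 F3211
G1 X100.042 Y113.565 F3211
G0 X208.902 Y101.778
M3 S204
G1 X162.805 Y126.697 F3211
G1 X123.004 Y145.257 F3211
G1 X89.501 Y157.459 F3211
G1 X62.295 Y163.302 F3211
M5
G0 X0.000 Y0.000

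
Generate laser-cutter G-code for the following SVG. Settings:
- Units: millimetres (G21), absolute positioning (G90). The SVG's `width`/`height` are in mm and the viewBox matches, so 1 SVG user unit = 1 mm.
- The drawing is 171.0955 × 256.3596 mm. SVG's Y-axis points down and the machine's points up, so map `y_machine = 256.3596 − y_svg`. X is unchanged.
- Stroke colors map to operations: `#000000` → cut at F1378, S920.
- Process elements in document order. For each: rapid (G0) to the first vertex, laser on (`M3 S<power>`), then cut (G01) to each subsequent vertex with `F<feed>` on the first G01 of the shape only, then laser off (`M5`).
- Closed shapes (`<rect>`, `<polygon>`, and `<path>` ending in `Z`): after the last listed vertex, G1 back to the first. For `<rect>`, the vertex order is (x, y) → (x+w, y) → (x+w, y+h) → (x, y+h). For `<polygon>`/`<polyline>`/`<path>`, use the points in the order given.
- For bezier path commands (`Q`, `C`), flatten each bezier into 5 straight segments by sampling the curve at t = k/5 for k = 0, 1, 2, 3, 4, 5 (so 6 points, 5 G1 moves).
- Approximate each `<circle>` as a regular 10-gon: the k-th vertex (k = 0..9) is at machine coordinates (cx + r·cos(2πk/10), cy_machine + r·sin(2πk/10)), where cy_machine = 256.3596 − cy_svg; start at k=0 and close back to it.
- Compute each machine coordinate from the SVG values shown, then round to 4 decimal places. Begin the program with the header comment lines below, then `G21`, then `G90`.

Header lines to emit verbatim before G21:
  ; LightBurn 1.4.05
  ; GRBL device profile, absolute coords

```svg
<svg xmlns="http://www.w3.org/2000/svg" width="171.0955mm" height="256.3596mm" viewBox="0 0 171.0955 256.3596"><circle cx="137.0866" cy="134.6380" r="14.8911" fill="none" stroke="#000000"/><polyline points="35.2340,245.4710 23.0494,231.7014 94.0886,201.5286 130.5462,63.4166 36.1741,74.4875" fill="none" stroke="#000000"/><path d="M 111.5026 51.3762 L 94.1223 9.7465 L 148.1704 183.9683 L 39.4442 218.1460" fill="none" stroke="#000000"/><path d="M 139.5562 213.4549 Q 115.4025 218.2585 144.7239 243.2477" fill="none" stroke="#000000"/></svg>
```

; LightBurn 1.4.05
; GRBL device profile, absolute coords
G21
G90
G0 X151.9777 Y121.7216
M3 S920
G01 X149.1338 Y130.4744 F1378
G01 X141.6882 Y135.8839
G01 X132.4850 Y135.8839
G01 X125.0394 Y130.4744
G01 X122.1955 Y121.7216
G01 X125.0394 Y112.9688
G01 X132.4850 Y107.5593
G01 X141.6882 Y107.5593
G01 X149.1338 Y112.9688
G01 X151.9777 Y121.7216
M5
G0 X35.2340 Y10.8886
M3 S920
G01 X23.0494 Y24.6582 F1378
G01 X94.0886 Y54.8310
G01 X130.5462 Y192.9430
G01 X36.1741 Y181.8721
M5
G0 X111.5026 Y204.9834
M3 S920
G01 X94.1223 Y246.6131 F1378
G01 X148.1704 Y72.3913
G01 X39.4442 Y38.2136
M5
G0 X139.5562 Y42.9047
M3 S920
G01 X132.0337 Y40.1758 F1378
G01 X128.7893 Y35.8321
G01 X129.8228 Y29.8736
G01 X135.1343 Y22.3002
G01 X144.7239 Y13.1119
M5

Since the viewBox matches the mm dimensions, user units are millimetres directly. The only transform is the Y-flip y_m = 256.3596 − y_svg.

Shape 1 is a circle drawn with `<circle>`. Its stroke #000000 means cut at S920, F1378. After flipping Y the toolpath is (151.9777,121.7216) → (149.1338,130.4744) → (141.6882,135.8839) → (132.4850,135.8839) → (125.0394,130.4744) → (122.1955,121.7216) → (125.0394,112.9688) → (132.4850,107.5593) → (141.6882,107.5593) → (149.1338,112.9688) → (151.9777,121.7216), returning to the start.

Shape 2 is a open polyline drawn with `<polyline>`. Its stroke #000000 means cut at S920, F1378. After flipping Y the toolpath is (35.2340,10.8886) → (23.0494,24.6582) → (94.0886,54.8310) → (130.5462,192.9430) → (36.1741,181.8721).

Shape 3 is a open polyline drawn with `<path>`. Its stroke #000000 means cut at S920, F1378. After flipping Y the toolpath is (111.5026,204.9834) → (94.1223,246.6131) → (148.1704,72.3913) → (39.4442,38.2136).

Shape 4 is a quadratic bezier drawn with `<path>`. Its stroke #000000 means cut at S920, F1378. After flipping Y the toolpath is (139.5562,42.9047) → (132.0337,40.1758) → (128.7893,35.8321) → (129.8228,29.8736) → (135.1343,22.3002) → (144.7239,13.1119).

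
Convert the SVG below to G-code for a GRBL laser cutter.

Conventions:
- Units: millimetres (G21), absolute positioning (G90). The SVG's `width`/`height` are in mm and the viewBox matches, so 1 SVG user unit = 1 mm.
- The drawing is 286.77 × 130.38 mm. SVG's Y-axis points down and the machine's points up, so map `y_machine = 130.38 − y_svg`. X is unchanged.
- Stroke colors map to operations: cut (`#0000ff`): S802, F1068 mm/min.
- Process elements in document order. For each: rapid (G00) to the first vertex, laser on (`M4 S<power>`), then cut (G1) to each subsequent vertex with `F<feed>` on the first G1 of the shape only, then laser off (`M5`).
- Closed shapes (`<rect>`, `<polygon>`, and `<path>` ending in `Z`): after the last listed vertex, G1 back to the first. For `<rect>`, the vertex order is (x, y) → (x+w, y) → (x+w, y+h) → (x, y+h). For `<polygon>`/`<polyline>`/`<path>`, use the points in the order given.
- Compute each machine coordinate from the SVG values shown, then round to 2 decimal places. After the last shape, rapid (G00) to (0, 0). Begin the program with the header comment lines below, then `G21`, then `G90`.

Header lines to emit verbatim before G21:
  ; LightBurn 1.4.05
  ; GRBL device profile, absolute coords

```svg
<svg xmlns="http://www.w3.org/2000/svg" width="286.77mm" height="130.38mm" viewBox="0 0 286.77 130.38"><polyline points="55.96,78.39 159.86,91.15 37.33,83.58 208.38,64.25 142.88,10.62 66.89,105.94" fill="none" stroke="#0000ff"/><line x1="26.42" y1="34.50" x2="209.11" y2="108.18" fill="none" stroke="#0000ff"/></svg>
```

; LightBurn 1.4.05
; GRBL device profile, absolute coords
G21
G90
G00 X55.96 Y51.99
M4 S802
G1 X159.86 Y39.23 F1068
G1 X37.33 Y46.80
G1 X208.38 Y66.13
G1 X142.88 Y119.76
G1 X66.89 Y24.44
M5
G00 X26.42 Y95.88
M4 S802
G1 X209.11 Y22.20 F1068
M5
G00 X0.00 Y0.00

1 u = 1 mm; y_m = 130.38 − y.

[1] `<polyline>` open polyline, #0000ff→cut S802 F1068: (55.96,51.99) → (159.86,39.23) → (37.33,46.80) → (208.38,66.13) → (142.88,119.76) → (66.89,24.44)

[2] `<line>` line segment, #0000ff→cut S802 F1068: (26.42,95.88) → (209.11,22.20)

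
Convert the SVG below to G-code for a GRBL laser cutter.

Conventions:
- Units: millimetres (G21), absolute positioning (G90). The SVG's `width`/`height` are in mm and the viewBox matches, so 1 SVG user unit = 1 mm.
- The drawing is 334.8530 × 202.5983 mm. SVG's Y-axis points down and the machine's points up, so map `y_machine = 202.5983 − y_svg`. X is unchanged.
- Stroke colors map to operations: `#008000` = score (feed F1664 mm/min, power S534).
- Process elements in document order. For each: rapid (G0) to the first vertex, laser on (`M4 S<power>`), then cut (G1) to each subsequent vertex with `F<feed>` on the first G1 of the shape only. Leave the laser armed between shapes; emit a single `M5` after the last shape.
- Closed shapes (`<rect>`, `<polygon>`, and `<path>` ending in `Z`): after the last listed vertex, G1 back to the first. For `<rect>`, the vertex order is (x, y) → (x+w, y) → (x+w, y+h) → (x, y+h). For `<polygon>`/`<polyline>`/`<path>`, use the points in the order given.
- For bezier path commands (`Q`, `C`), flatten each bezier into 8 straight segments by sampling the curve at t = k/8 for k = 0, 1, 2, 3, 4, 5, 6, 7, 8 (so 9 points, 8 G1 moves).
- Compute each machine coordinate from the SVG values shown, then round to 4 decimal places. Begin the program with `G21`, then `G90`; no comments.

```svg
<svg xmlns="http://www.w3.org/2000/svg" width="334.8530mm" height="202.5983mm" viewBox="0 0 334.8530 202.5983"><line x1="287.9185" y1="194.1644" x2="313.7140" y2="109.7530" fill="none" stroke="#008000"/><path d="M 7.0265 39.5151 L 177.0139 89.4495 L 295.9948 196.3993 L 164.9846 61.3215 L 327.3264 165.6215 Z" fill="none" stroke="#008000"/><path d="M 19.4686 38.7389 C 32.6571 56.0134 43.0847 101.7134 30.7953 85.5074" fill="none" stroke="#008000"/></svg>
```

G21
G90
G0 X287.9185 Y8.4339
M4 S534
G1 X313.7140 Y92.8453 F1664
G0 X7.0265 Y163.0832
M4 S534
G1 X177.0139 Y113.1488 F1664
G1 X295.9948 Y6.1990
G1 X164.9846 Y141.2768
G1 X327.3264 Y36.9768
G1 X7.0265 Y163.0832
G0 X19.4686 Y163.8594
M4 S534
G1 X24.2459 Y156.2254 F1664
G1 X28.5305 Y146.9852
G1 X32.0885 Y137.1972
G1 X34.6862 Y127.9200
G1 X36.0895 Y120.2122
G1 X36.0647 Y115.1323
G1 X34.3779 Y113.7391
G1 X30.7953 Y117.0909
M5

viewBox `0 0 334.8530 202.5983` with mm width/height → 1 unit = 1 mm. Flip: y_m = 202.5983 − y_svg.

**Shape 1** — `<line>` line segment, stroke `#008000` → score (S534, F1664). Machine vertices: (287.9185,8.4339) → (313.7140,92.8453). Open path.

**Shape 2** — `<path>` closed polygon, stroke `#008000` → score (S534, F1664). Machine vertices: (7.0265,163.0832) → (177.0139,113.1488) → (295.9948,6.1990) → (164.9846,141.2768) → (327.3264,36.9768) → (7.0265,163.0832). Closed: final G1 returns to the first vertex.

**Shape 3** — `<path>` cubic bezier, stroke `#008000` → score (S534, F1664). Control points (SVG): P0=(19.4686,38.7389), P1=(32.6571,56.0134), P2=(43.0847,101.7134), P3=(30.7953,85.5074); sampled at t=k/8. Machine vertices: (19.4686,163.8594) → (24.2459,156.2254) → (28.5305,146.9852) → (32.0885,137.1972) → (34.6862,127.9200) → (36.0895,120.2122) → (36.0647,115.1323) → (34.3779,113.7391) → (30.7953,117.0909). Open path.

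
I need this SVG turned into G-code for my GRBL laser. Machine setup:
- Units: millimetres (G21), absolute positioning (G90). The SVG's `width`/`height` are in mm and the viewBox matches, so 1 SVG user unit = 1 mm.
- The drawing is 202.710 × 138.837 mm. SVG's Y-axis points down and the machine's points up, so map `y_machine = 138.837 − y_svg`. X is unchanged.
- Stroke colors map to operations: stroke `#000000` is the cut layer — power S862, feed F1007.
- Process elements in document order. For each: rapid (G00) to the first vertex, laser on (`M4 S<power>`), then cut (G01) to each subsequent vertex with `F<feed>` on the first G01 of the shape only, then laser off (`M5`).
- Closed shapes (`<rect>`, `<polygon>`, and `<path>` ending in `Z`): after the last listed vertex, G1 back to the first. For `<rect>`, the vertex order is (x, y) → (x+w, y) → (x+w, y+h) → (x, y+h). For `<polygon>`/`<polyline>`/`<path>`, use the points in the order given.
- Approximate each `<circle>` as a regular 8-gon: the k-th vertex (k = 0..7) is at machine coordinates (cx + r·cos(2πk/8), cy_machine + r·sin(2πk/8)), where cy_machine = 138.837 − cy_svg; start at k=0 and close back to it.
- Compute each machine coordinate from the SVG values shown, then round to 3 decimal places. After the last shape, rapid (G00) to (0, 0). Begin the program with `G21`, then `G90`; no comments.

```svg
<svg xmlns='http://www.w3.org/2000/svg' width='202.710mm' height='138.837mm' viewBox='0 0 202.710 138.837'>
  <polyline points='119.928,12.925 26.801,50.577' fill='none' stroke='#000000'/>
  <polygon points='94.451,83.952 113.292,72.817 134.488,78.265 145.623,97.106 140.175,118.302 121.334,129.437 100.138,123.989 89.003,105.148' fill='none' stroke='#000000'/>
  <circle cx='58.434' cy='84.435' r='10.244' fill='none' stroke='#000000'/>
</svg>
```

1 u = 1 mm; y_m = 138.837 − y.

[1] `<polyline>` line segment, #000000→cut S862 F1007: (119.928,125.912) → (26.801,88.260)

[2] `<polygon>` regular polygon, #000000→cut S862 F1007: (94.451,54.885) → (113.292,66.020) → (134.488,60.572) → (145.623,41.731) → (140.175,20.535) → (121.334,9.400) → (100.138,14.848) → (89.003,33.689) → (94.451,54.885) (closed)

[3] `<circle>` circle, #000000→cut S862 F1007: (68.678,54.402) → (65.678,61.646) → (58.434,64.646) → (51.190,61.646) → (48.190,54.402) → (51.190,47.158) → (58.434,44.158) → (65.678,47.158) → (68.678,54.402) (closed)

G21
G90
G00 X119.928 Y125.912
M4 S862
G01 X26.801 Y88.260 F1007
M5
G00 X94.451 Y54.885
M4 S862
G01 X113.292 Y66.020 F1007
G01 X134.488 Y60.572
G01 X145.623 Y41.731
G01 X140.175 Y20.535
G01 X121.334 Y9.400
G01 X100.138 Y14.848
G01 X89.003 Y33.689
G01 X94.451 Y54.885
M5
G00 X68.678 Y54.402
M4 S862
G01 X65.678 Y61.646 F1007
G01 X58.434 Y64.646
G01 X51.190 Y61.646
G01 X48.190 Y54.402
G01 X51.190 Y47.158
G01 X58.434 Y44.158
G01 X65.678 Y47.158
G01 X68.678 Y54.402
M5
G00 X0.000 Y0.000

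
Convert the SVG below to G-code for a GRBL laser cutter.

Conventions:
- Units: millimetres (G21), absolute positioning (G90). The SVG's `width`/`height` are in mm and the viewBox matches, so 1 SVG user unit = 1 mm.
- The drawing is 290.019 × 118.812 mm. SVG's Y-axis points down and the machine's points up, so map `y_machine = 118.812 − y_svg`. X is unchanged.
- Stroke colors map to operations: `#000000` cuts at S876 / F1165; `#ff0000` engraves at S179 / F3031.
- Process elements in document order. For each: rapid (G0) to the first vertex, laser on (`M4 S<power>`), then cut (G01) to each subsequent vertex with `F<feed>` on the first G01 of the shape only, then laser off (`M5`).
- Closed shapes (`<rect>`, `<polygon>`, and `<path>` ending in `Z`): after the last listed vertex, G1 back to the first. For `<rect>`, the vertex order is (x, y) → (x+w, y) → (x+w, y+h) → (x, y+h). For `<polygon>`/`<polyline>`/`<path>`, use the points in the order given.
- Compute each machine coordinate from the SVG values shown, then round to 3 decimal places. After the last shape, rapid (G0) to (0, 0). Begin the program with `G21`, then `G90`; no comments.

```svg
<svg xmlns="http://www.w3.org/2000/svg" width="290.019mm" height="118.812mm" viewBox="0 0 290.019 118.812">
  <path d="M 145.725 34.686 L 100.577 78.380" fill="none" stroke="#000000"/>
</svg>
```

G21
G90
G0 X145.725 Y84.126
M4 S876
G01 X100.577 Y40.432 F1165
M5
G0 X0.000 Y0.000

viewBox `0 0 290.019 118.812` with mm width/height → 1 unit = 1 mm. Flip: y_m = 118.812 − y_svg.

**Shape 1** — `<path>` line segment, stroke `#000000` → cut (S876, F1165). Machine vertices: (145.725,84.126) → (100.577,40.432). Open path.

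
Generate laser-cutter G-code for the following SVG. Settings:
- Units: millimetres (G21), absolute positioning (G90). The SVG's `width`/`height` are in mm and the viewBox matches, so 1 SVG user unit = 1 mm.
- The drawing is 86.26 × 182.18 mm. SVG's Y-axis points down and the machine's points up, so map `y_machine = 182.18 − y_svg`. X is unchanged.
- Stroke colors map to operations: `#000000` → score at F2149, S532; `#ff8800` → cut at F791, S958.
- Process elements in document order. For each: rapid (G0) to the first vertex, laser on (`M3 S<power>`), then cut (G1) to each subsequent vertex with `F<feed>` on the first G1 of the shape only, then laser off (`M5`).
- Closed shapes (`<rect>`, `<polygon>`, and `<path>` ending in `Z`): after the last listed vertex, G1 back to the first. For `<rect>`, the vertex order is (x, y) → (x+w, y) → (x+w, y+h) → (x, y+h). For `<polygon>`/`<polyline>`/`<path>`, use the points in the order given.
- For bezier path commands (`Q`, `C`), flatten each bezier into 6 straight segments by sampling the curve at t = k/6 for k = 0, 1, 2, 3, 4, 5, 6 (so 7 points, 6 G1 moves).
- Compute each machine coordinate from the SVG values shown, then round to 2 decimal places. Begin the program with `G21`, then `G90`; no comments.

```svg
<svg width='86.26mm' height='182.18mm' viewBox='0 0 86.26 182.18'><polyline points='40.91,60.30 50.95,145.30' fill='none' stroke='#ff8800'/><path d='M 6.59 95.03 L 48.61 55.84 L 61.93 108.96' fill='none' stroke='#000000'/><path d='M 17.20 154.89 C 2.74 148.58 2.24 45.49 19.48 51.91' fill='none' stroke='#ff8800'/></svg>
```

1 u = 1 mm; y_m = 182.18 − y.

[1] `<polyline>` line segment, #ff8800→cut S958 F791: (40.91,121.88) → (50.95,36.88)

[2] `<path>` open polyline, #000000→score S532 F2149: (6.59,87.15) → (48.61,126.34) → (61.93,73.22)

[3] `<path>` cubic bezier, #ff8800→cut S958 F791: (17.20,27.29) → (11.15,37.55) → (7.53,58.22) → (6.45,83.55) → (8.01,107.83) → (12.32,125.31) → (19.48,130.27)

G21
G90
G0 X40.91 Y121.88
M3 S958
G1 X50.95 Y36.88 F791
M5
G0 X6.59 Y87.15
M3 S532
G1 X48.61 Y126.34 F2149
G1 X61.93 Y73.22
M5
G0 X17.20 Y27.29
M3 S958
G1 X11.15 Y37.55 F791
G1 X7.53 Y58.22
G1 X6.45 Y83.55
G1 X8.01 Y107.83
G1 X12.32 Y125.31
G1 X19.48 Y130.27
M5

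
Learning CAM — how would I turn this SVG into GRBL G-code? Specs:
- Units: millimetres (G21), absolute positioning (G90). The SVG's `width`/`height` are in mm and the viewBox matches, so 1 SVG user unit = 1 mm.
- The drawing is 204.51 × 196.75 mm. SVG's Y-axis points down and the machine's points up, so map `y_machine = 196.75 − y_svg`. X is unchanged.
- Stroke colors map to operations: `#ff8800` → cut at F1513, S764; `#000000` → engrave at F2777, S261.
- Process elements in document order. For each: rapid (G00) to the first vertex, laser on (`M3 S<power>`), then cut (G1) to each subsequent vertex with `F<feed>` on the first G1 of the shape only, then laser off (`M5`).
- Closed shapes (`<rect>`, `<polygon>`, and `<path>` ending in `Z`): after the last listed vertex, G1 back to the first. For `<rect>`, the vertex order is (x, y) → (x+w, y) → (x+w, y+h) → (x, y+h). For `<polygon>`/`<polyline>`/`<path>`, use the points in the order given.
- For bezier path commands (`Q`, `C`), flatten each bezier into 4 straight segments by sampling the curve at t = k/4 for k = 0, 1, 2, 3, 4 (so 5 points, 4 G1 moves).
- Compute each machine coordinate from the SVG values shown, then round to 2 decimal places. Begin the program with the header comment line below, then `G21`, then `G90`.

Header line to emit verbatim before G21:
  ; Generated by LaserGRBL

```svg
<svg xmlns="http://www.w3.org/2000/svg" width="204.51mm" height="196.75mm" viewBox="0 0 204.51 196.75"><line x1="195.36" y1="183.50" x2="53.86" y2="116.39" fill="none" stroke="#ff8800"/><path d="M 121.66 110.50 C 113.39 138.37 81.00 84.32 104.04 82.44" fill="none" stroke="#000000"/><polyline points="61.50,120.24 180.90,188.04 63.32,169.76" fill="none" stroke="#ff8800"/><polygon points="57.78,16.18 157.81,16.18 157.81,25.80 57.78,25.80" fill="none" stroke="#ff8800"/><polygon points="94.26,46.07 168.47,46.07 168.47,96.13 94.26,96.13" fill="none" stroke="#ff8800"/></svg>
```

; Generated by LaserGRBL
G21
G90
G00 X195.36 Y13.25
M3 S764
G1 X53.86 Y80.36 F1513
M5
G00 X121.66 Y86.25
M3 S261
G1 X112.18 Y78.61 F2777
G1 X101.11 Y89.12
G1 X95.91 Y105.21
G1 X104.04 Y114.31
M5
G00 X61.50 Y76.51
M3 S764
G1 X180.90 Y8.71 F1513
G1 X63.32 Y26.99
M5
G00 X57.78 Y180.57
M3 S764
G1 X157.81 Y180.57 F1513
G1 X157.81 Y170.95
G1 X57.78 Y170.95
G1 X57.78 Y180.57
M5
G00 X94.26 Y150.68
M3 S764
G1 X168.47 Y150.68 F1513
G1 X168.47 Y100.62
G1 X94.26 Y100.62
G1 X94.26 Y150.68
M5

1 u = 1 mm; y_m = 196.75 − y.

[1] `<line>` line segment, #ff8800→cut S764 F1513: (195.36,13.25) → (53.86,80.36)

[2] `<path>` cubic bezier, #000000→engrave S261 F2777: (121.66,86.25) → (112.18,78.61) → (101.11,89.12) → (95.91,105.21) → (104.04,114.31)

[3] `<polyline>` open polyline, #ff8800→cut S764 F1513: (61.50,76.51) → (180.90,8.71) → (63.32,26.99)

[4] `<polygon>` rectangle, #ff8800→cut S764 F1513: (57.78,180.57) → (157.81,180.57) → (157.81,170.95) → (57.78,170.95) → (57.78,180.57) (closed)

[5] `<polygon>` rectangle, #ff8800→cut S764 F1513: (94.26,150.68) → (168.47,150.68) → (168.47,100.62) → (94.26,100.62) → (94.26,150.68) (closed)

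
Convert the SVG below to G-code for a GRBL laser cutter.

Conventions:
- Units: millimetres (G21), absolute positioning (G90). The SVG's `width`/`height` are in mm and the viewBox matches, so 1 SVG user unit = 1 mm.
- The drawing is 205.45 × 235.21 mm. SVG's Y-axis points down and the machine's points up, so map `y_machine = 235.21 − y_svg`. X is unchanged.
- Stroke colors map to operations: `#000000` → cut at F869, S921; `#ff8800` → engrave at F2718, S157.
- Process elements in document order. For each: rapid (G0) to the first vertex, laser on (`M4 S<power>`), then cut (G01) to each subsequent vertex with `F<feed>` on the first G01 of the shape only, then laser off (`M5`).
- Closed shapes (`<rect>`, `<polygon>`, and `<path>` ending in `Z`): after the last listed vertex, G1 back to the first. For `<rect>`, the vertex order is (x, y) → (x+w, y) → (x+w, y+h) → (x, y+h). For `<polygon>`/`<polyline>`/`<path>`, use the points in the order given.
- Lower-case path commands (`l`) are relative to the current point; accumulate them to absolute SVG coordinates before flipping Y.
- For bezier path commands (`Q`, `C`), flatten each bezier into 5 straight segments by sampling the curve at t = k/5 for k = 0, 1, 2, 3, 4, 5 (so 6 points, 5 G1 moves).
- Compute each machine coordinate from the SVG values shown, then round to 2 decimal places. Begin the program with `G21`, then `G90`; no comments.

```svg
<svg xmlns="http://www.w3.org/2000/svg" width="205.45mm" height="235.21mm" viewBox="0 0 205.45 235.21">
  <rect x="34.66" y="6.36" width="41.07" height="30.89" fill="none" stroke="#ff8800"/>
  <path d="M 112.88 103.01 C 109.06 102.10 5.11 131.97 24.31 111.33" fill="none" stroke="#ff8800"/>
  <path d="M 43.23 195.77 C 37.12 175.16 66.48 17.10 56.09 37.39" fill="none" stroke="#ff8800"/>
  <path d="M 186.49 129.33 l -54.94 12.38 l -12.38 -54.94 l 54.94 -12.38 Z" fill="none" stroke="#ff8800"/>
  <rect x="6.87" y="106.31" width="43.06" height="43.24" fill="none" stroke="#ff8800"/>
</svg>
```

Since the viewBox matches the mm dimensions, user units are millimetres directly. The only transform is the Y-flip y_m = 235.21 − y_svg.

Shape 1 is a rectangle drawn with `<rect>`. Its stroke #ff8800 means engrave at S157, F2718. After flipping Y the toolpath is (34.66,228.85) → (75.73,228.85) → (75.73,197.96) → (34.66,197.96) → (34.66,228.85), returning to the start.

Shape 2 is a cubic bezier drawn with `<path>`. Its stroke #ff8800 means engrave at S157, F2718. After flipping Y the toolpath is (112.88,132.20) → (100.36,129.70) → (74.52,123.72) → (46.09,118.15) → (25.78,116.91) → (24.31,123.88).

Shape 3 is a cubic bezier drawn with `<path>`. Its stroke #ff8800 means engrave at S157, F2718. After flipping Y the toolpath is (43.23,39.44) → (43.22,65.77) → (48.11,109.94) → (54.29,156.77) → (58.16,191.12) → (56.09,197.82).

Shape 4 is a regular polygon drawn with `<path>`. Its stroke #ff8800 means engrave at S157, F2718. After flipping Y the toolpath is (186.49,105.88) → (131.55,93.50) → (119.17,148.44) → (174.11,160.82) → (186.49,105.88), returning to the start.

Shape 5 is a rectangle drawn with `<rect>`. Its stroke #ff8800 means engrave at S157, F2718. After flipping Y the toolpath is (6.87,128.90) → (49.93,128.90) → (49.93,85.66) → (6.87,85.66) → (6.87,128.90), returning to the start.

G21
G90
G0 X34.66 Y228.85
M4 S157
G01 X75.73 Y228.85 F2718
G01 X75.73 Y197.96
G01 X34.66 Y197.96
G01 X34.66 Y228.85
M5
G0 X112.88 Y132.20
M4 S157
G01 X100.36 Y129.70 F2718
G01 X74.52 Y123.72
G01 X46.09 Y118.15
G01 X25.78 Y116.91
G01 X24.31 Y123.88
M5
G0 X43.23 Y39.44
M4 S157
G01 X43.22 Y65.77 F2718
G01 X48.11 Y109.94
G01 X54.29 Y156.77
G01 X58.16 Y191.12
G01 X56.09 Y197.82
M5
G0 X186.49 Y105.88
M4 S157
G01 X131.55 Y93.50 F2718
G01 X119.17 Y148.44
G01 X174.11 Y160.82
G01 X186.49 Y105.88
M5
G0 X6.87 Y128.90
M4 S157
G01 X49.93 Y128.90 F2718
G01 X49.93 Y85.66
G01 X6.87 Y85.66
G01 X6.87 Y128.90
M5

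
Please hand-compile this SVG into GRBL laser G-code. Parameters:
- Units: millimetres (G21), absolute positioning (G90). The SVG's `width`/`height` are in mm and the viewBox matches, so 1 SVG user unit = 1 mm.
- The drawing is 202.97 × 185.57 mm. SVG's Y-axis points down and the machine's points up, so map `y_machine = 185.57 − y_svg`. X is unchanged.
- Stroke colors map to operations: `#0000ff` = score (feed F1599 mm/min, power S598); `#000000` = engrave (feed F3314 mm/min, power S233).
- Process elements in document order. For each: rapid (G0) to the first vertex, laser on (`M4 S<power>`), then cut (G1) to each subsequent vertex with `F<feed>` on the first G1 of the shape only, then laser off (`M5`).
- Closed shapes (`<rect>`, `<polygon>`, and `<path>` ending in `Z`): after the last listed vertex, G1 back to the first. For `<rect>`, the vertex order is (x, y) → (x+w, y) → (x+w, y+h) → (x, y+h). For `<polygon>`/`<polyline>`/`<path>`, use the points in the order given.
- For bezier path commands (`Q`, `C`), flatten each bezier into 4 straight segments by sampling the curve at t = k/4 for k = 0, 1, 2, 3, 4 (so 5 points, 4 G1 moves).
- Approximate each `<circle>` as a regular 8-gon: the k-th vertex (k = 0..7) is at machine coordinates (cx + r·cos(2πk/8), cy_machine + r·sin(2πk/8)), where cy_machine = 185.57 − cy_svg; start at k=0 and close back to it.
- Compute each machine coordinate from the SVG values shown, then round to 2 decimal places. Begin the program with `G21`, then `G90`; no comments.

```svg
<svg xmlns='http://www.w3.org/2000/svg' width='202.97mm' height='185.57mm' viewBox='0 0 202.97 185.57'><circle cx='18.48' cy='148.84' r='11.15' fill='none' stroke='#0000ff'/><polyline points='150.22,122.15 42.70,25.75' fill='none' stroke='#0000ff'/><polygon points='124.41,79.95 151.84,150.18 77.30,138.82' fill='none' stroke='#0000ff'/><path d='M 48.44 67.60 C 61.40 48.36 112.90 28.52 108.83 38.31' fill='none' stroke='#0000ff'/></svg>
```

G21
G90
G0 X29.63 Y36.73
M4 S598
G1 X26.36 Y44.61 F1599
G1 X18.48 Y47.88
G1 X10.60 Y44.61
G1 X7.33 Y36.73
G1 X10.60 Y28.85
G1 X18.48 Y25.58
G1 X26.36 Y28.85
G1 X29.63 Y36.73
M5
G0 X150.22 Y63.42
M4 S598
G1 X42.70 Y159.82 F1599
M5
G0 X124.41 Y105.62
M4 S598
G1 X151.84 Y35.39 F1599
G1 X77.30 Y46.75
G1 X124.41 Y105.62
M5
G0 X48.44 Y117.97
M4 S598
G1 X63.92 Y132.04 F1599
G1 X85.02 Y143.50
G1 X102.93 Y149.52
G1 X108.83 Y147.26
M5

Since the viewBox matches the mm dimensions, user units are millimetres directly. The only transform is the Y-flip y_m = 185.57 − y_svg.

Shape 1 is a circle drawn with `<circle>`. Its stroke #0000ff means score at S598, F1599. After flipping Y the toolpath is (29.63,36.73) → (26.36,44.61) → (18.48,47.88) → (10.60,44.61) → (7.33,36.73) → (10.60,28.85) → (18.48,25.58) → (26.36,28.85) → (29.63,36.73), returning to the start.

Shape 2 is a line segment drawn with `<polyline>`. Its stroke #0000ff means score at S598, F1599. After flipping Y the toolpath is (150.22,63.42) → (42.70,159.82).

Shape 3 is a regular polygon drawn with `<polygon>`. Its stroke #0000ff means score at S598, F1599. After flipping Y the toolpath is (124.41,105.62) → (151.84,35.39) → (77.30,46.75) → (124.41,105.62), returning to the start.

Shape 4 is a cubic bezier drawn with `<path>`. Its stroke #0000ff means score at S598, F1599. After flipping Y the toolpath is (48.44,117.97) → (63.92,132.04) → (85.02,143.50) → (102.93,149.52) → (108.83,147.26).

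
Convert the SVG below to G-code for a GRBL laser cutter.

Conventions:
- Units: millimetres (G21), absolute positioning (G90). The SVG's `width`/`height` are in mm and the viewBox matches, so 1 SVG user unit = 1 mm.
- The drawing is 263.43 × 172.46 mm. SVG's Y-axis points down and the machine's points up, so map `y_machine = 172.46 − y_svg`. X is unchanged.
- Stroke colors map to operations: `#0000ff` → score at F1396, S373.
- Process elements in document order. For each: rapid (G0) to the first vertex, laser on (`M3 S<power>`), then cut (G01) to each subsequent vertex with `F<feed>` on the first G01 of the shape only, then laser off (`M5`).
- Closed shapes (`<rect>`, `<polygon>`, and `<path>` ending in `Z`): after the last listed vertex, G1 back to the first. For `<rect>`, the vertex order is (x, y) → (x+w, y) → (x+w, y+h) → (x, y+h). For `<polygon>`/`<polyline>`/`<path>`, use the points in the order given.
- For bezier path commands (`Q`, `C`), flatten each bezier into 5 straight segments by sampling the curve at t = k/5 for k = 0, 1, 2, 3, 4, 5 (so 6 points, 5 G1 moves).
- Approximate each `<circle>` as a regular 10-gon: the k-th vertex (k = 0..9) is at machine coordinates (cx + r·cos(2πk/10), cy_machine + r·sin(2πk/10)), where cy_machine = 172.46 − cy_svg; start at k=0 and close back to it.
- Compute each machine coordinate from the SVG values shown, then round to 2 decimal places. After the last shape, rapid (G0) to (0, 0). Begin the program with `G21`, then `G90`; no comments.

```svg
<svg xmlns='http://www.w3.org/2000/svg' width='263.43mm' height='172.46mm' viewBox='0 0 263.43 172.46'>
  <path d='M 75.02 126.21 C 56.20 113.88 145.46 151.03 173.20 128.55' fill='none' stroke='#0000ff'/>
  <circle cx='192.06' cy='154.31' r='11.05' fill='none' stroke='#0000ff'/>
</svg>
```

G21
G90
G0 X75.02 Y46.25
M3 S373
G01 X75.34 Y48.58 F1396
G01 X93.46 Y44.28
G01 X121.24 Y38.57
G01 X150.53 Y36.70
G01 X173.20 Y43.91
M5
G0 X203.11 Y18.15
M3 S373
G01 X201.00 Y24.65 F1396
G01 X195.47 Y28.66
G01 X188.65 Y28.66
G01 X183.12 Y24.65
G01 X181.01 Y18.15
G01 X183.12 Y11.65
G01 X188.65 Y7.64
G01 X195.47 Y7.64
G01 X201.00 Y11.65
G01 X203.11 Y18.15
M5
G0 X0.00 Y0.00

Since the viewBox matches the mm dimensions, user units are millimetres directly. The only transform is the Y-flip y_m = 172.46 − y_svg.

Shape 1 is a cubic bezier drawn with `<path>`. Its stroke #0000ff means score at S373, F1396. After flipping Y the toolpath is (75.02,46.25) → (75.34,48.58) → (93.46,44.28) → (121.24,38.57) → (150.53,36.70) → (173.20,43.91).

Shape 2 is a circle drawn with `<circle>`. Its stroke #0000ff means score at S373, F1396. After flipping Y the toolpath is (203.11,18.15) → (201.00,24.65) → (195.47,28.66) → (188.65,28.66) → (183.12,24.65) → (181.01,18.15) → (183.12,11.65) → (188.65,7.64) → (195.47,7.64) → (201.00,11.65) → (203.11,18.15), returning to the start.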